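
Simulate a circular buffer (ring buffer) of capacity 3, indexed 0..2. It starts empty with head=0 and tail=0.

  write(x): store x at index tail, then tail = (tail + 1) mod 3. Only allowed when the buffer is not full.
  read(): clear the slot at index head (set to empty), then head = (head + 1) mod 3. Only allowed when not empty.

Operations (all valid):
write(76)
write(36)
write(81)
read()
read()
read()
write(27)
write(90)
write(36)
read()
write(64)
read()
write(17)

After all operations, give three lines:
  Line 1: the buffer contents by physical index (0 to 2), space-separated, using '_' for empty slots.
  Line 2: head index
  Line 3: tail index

Answer: 64 17 36
2
2

Derivation:
write(76): buf=[76 _ _], head=0, tail=1, size=1
write(36): buf=[76 36 _], head=0, tail=2, size=2
write(81): buf=[76 36 81], head=0, tail=0, size=3
read(): buf=[_ 36 81], head=1, tail=0, size=2
read(): buf=[_ _ 81], head=2, tail=0, size=1
read(): buf=[_ _ _], head=0, tail=0, size=0
write(27): buf=[27 _ _], head=0, tail=1, size=1
write(90): buf=[27 90 _], head=0, tail=2, size=2
write(36): buf=[27 90 36], head=0, tail=0, size=3
read(): buf=[_ 90 36], head=1, tail=0, size=2
write(64): buf=[64 90 36], head=1, tail=1, size=3
read(): buf=[64 _ 36], head=2, tail=1, size=2
write(17): buf=[64 17 36], head=2, tail=2, size=3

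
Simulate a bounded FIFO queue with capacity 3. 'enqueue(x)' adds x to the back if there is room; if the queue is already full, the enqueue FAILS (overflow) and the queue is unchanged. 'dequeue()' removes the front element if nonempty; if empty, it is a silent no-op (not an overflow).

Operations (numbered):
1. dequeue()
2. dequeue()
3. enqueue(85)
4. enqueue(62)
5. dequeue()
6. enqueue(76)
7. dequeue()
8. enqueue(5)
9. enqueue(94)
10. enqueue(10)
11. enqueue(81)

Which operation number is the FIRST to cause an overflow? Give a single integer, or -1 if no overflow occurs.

Answer: 10

Derivation:
1. dequeue(): empty, no-op, size=0
2. dequeue(): empty, no-op, size=0
3. enqueue(85): size=1
4. enqueue(62): size=2
5. dequeue(): size=1
6. enqueue(76): size=2
7. dequeue(): size=1
8. enqueue(5): size=2
9. enqueue(94): size=3
10. enqueue(10): size=3=cap → OVERFLOW (fail)
11. enqueue(81): size=3=cap → OVERFLOW (fail)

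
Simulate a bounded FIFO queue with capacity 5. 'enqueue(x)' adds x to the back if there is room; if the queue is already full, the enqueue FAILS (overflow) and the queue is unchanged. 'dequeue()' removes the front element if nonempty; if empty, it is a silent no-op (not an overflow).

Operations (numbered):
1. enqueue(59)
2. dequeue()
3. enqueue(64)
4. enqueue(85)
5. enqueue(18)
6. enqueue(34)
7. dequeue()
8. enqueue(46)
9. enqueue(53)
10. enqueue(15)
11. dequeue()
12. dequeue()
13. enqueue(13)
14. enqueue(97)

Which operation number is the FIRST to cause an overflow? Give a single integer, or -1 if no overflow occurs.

Answer: 10

Derivation:
1. enqueue(59): size=1
2. dequeue(): size=0
3. enqueue(64): size=1
4. enqueue(85): size=2
5. enqueue(18): size=3
6. enqueue(34): size=4
7. dequeue(): size=3
8. enqueue(46): size=4
9. enqueue(53): size=5
10. enqueue(15): size=5=cap → OVERFLOW (fail)
11. dequeue(): size=4
12. dequeue(): size=3
13. enqueue(13): size=4
14. enqueue(97): size=5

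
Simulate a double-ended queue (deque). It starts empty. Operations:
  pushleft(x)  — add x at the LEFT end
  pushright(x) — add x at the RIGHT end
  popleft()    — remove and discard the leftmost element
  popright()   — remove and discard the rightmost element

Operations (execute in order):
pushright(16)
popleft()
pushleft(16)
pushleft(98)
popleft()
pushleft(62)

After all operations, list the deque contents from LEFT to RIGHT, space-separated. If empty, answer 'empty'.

Answer: 62 16

Derivation:
pushright(16): [16]
popleft(): []
pushleft(16): [16]
pushleft(98): [98, 16]
popleft(): [16]
pushleft(62): [62, 16]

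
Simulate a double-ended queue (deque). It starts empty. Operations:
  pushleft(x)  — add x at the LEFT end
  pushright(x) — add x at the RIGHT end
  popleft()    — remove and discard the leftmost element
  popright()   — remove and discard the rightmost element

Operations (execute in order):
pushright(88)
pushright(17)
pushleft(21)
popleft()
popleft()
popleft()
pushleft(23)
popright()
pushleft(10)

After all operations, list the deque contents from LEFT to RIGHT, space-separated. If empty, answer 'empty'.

Answer: 10

Derivation:
pushright(88): [88]
pushright(17): [88, 17]
pushleft(21): [21, 88, 17]
popleft(): [88, 17]
popleft(): [17]
popleft(): []
pushleft(23): [23]
popright(): []
pushleft(10): [10]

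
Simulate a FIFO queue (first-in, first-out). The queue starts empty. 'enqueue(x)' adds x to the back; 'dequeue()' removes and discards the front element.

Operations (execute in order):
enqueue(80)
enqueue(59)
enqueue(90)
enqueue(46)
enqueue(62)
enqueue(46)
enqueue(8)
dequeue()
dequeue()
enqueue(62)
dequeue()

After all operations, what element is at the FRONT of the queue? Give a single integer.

Answer: 46

Derivation:
enqueue(80): queue = [80]
enqueue(59): queue = [80, 59]
enqueue(90): queue = [80, 59, 90]
enqueue(46): queue = [80, 59, 90, 46]
enqueue(62): queue = [80, 59, 90, 46, 62]
enqueue(46): queue = [80, 59, 90, 46, 62, 46]
enqueue(8): queue = [80, 59, 90, 46, 62, 46, 8]
dequeue(): queue = [59, 90, 46, 62, 46, 8]
dequeue(): queue = [90, 46, 62, 46, 8]
enqueue(62): queue = [90, 46, 62, 46, 8, 62]
dequeue(): queue = [46, 62, 46, 8, 62]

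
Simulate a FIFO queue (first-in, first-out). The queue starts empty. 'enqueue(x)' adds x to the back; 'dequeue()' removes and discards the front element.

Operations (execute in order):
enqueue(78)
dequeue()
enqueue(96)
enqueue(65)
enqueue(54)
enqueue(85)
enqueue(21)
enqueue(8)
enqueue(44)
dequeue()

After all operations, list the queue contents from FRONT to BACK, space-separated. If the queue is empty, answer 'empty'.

Answer: 65 54 85 21 8 44

Derivation:
enqueue(78): [78]
dequeue(): []
enqueue(96): [96]
enqueue(65): [96, 65]
enqueue(54): [96, 65, 54]
enqueue(85): [96, 65, 54, 85]
enqueue(21): [96, 65, 54, 85, 21]
enqueue(8): [96, 65, 54, 85, 21, 8]
enqueue(44): [96, 65, 54, 85, 21, 8, 44]
dequeue(): [65, 54, 85, 21, 8, 44]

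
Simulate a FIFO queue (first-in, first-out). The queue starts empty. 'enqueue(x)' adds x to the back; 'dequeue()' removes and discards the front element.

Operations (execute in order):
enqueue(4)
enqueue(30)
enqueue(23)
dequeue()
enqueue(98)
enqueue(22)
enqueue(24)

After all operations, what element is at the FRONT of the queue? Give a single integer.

enqueue(4): queue = [4]
enqueue(30): queue = [4, 30]
enqueue(23): queue = [4, 30, 23]
dequeue(): queue = [30, 23]
enqueue(98): queue = [30, 23, 98]
enqueue(22): queue = [30, 23, 98, 22]
enqueue(24): queue = [30, 23, 98, 22, 24]

Answer: 30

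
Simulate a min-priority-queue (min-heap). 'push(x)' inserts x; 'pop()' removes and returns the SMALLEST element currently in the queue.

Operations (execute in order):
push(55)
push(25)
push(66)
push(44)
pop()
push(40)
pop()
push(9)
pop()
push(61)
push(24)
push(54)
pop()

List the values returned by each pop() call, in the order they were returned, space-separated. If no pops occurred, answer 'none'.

push(55): heap contents = [55]
push(25): heap contents = [25, 55]
push(66): heap contents = [25, 55, 66]
push(44): heap contents = [25, 44, 55, 66]
pop() → 25: heap contents = [44, 55, 66]
push(40): heap contents = [40, 44, 55, 66]
pop() → 40: heap contents = [44, 55, 66]
push(9): heap contents = [9, 44, 55, 66]
pop() → 9: heap contents = [44, 55, 66]
push(61): heap contents = [44, 55, 61, 66]
push(24): heap contents = [24, 44, 55, 61, 66]
push(54): heap contents = [24, 44, 54, 55, 61, 66]
pop() → 24: heap contents = [44, 54, 55, 61, 66]

Answer: 25 40 9 24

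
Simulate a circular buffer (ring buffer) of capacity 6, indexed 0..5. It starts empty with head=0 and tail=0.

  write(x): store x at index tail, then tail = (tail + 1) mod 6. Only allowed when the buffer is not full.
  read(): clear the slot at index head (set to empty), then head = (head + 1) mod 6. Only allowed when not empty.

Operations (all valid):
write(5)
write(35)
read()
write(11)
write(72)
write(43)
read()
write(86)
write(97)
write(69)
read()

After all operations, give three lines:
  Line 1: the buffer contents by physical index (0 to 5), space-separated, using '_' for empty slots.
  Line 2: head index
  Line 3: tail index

Answer: 97 69 _ 72 43 86
3
2

Derivation:
write(5): buf=[5 _ _ _ _ _], head=0, tail=1, size=1
write(35): buf=[5 35 _ _ _ _], head=0, tail=2, size=2
read(): buf=[_ 35 _ _ _ _], head=1, tail=2, size=1
write(11): buf=[_ 35 11 _ _ _], head=1, tail=3, size=2
write(72): buf=[_ 35 11 72 _ _], head=1, tail=4, size=3
write(43): buf=[_ 35 11 72 43 _], head=1, tail=5, size=4
read(): buf=[_ _ 11 72 43 _], head=2, tail=5, size=3
write(86): buf=[_ _ 11 72 43 86], head=2, tail=0, size=4
write(97): buf=[97 _ 11 72 43 86], head=2, tail=1, size=5
write(69): buf=[97 69 11 72 43 86], head=2, tail=2, size=6
read(): buf=[97 69 _ 72 43 86], head=3, tail=2, size=5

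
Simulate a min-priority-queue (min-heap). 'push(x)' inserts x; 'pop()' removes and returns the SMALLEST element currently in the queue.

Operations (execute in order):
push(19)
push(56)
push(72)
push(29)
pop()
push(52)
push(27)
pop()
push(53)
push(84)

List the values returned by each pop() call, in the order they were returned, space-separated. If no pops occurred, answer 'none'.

Answer: 19 27

Derivation:
push(19): heap contents = [19]
push(56): heap contents = [19, 56]
push(72): heap contents = [19, 56, 72]
push(29): heap contents = [19, 29, 56, 72]
pop() → 19: heap contents = [29, 56, 72]
push(52): heap contents = [29, 52, 56, 72]
push(27): heap contents = [27, 29, 52, 56, 72]
pop() → 27: heap contents = [29, 52, 56, 72]
push(53): heap contents = [29, 52, 53, 56, 72]
push(84): heap contents = [29, 52, 53, 56, 72, 84]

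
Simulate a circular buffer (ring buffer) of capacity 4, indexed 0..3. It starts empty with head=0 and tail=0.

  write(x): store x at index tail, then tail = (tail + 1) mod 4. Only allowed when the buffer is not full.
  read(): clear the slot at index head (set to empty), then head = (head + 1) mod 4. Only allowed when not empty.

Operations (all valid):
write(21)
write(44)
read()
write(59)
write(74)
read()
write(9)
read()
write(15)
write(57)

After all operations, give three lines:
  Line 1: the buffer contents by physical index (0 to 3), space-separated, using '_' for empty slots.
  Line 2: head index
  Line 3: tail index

write(21): buf=[21 _ _ _], head=0, tail=1, size=1
write(44): buf=[21 44 _ _], head=0, tail=2, size=2
read(): buf=[_ 44 _ _], head=1, tail=2, size=1
write(59): buf=[_ 44 59 _], head=1, tail=3, size=2
write(74): buf=[_ 44 59 74], head=1, tail=0, size=3
read(): buf=[_ _ 59 74], head=2, tail=0, size=2
write(9): buf=[9 _ 59 74], head=2, tail=1, size=3
read(): buf=[9 _ _ 74], head=3, tail=1, size=2
write(15): buf=[9 15 _ 74], head=3, tail=2, size=3
write(57): buf=[9 15 57 74], head=3, tail=3, size=4

Answer: 9 15 57 74
3
3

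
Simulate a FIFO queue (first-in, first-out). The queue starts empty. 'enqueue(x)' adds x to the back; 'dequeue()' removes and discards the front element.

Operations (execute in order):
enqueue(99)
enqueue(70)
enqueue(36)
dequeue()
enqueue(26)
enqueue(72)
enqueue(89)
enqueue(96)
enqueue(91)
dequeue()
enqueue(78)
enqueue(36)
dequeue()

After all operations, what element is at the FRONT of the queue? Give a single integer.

enqueue(99): queue = [99]
enqueue(70): queue = [99, 70]
enqueue(36): queue = [99, 70, 36]
dequeue(): queue = [70, 36]
enqueue(26): queue = [70, 36, 26]
enqueue(72): queue = [70, 36, 26, 72]
enqueue(89): queue = [70, 36, 26, 72, 89]
enqueue(96): queue = [70, 36, 26, 72, 89, 96]
enqueue(91): queue = [70, 36, 26, 72, 89, 96, 91]
dequeue(): queue = [36, 26, 72, 89, 96, 91]
enqueue(78): queue = [36, 26, 72, 89, 96, 91, 78]
enqueue(36): queue = [36, 26, 72, 89, 96, 91, 78, 36]
dequeue(): queue = [26, 72, 89, 96, 91, 78, 36]

Answer: 26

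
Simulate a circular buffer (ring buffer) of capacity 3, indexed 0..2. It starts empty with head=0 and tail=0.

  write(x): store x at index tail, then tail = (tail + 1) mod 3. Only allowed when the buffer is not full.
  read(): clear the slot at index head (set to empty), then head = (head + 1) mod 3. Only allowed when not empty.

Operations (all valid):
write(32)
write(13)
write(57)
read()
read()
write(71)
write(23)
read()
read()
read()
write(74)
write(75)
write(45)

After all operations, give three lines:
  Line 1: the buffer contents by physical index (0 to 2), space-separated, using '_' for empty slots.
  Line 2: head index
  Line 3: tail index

Answer: 75 45 74
2
2

Derivation:
write(32): buf=[32 _ _], head=0, tail=1, size=1
write(13): buf=[32 13 _], head=0, tail=2, size=2
write(57): buf=[32 13 57], head=0, tail=0, size=3
read(): buf=[_ 13 57], head=1, tail=0, size=2
read(): buf=[_ _ 57], head=2, tail=0, size=1
write(71): buf=[71 _ 57], head=2, tail=1, size=2
write(23): buf=[71 23 57], head=2, tail=2, size=3
read(): buf=[71 23 _], head=0, tail=2, size=2
read(): buf=[_ 23 _], head=1, tail=2, size=1
read(): buf=[_ _ _], head=2, tail=2, size=0
write(74): buf=[_ _ 74], head=2, tail=0, size=1
write(75): buf=[75 _ 74], head=2, tail=1, size=2
write(45): buf=[75 45 74], head=2, tail=2, size=3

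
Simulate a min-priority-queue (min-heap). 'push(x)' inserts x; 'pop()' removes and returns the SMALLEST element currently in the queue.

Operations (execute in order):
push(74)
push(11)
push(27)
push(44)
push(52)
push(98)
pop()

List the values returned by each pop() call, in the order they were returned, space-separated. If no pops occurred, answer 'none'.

push(74): heap contents = [74]
push(11): heap contents = [11, 74]
push(27): heap contents = [11, 27, 74]
push(44): heap contents = [11, 27, 44, 74]
push(52): heap contents = [11, 27, 44, 52, 74]
push(98): heap contents = [11, 27, 44, 52, 74, 98]
pop() → 11: heap contents = [27, 44, 52, 74, 98]

Answer: 11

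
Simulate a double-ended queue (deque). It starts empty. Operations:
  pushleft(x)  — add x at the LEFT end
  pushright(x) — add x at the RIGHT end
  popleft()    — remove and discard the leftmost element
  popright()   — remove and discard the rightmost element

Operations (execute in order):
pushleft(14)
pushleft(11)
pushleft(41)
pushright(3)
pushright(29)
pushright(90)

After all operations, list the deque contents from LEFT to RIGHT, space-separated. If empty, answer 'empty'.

Answer: 41 11 14 3 29 90

Derivation:
pushleft(14): [14]
pushleft(11): [11, 14]
pushleft(41): [41, 11, 14]
pushright(3): [41, 11, 14, 3]
pushright(29): [41, 11, 14, 3, 29]
pushright(90): [41, 11, 14, 3, 29, 90]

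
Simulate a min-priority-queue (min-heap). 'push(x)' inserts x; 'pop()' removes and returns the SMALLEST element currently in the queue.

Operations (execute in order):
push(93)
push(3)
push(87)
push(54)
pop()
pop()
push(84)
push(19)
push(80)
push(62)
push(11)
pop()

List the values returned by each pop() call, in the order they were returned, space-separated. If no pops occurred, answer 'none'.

push(93): heap contents = [93]
push(3): heap contents = [3, 93]
push(87): heap contents = [3, 87, 93]
push(54): heap contents = [3, 54, 87, 93]
pop() → 3: heap contents = [54, 87, 93]
pop() → 54: heap contents = [87, 93]
push(84): heap contents = [84, 87, 93]
push(19): heap contents = [19, 84, 87, 93]
push(80): heap contents = [19, 80, 84, 87, 93]
push(62): heap contents = [19, 62, 80, 84, 87, 93]
push(11): heap contents = [11, 19, 62, 80, 84, 87, 93]
pop() → 11: heap contents = [19, 62, 80, 84, 87, 93]

Answer: 3 54 11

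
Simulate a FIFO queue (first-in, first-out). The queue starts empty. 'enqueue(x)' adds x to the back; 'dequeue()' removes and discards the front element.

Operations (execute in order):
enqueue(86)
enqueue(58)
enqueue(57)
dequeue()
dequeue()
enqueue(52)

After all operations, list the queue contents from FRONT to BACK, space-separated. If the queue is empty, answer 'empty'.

enqueue(86): [86]
enqueue(58): [86, 58]
enqueue(57): [86, 58, 57]
dequeue(): [58, 57]
dequeue(): [57]
enqueue(52): [57, 52]

Answer: 57 52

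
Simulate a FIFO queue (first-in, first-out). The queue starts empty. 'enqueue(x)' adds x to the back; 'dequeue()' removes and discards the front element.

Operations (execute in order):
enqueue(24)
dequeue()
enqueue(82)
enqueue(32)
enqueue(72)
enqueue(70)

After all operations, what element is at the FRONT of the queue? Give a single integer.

enqueue(24): queue = [24]
dequeue(): queue = []
enqueue(82): queue = [82]
enqueue(32): queue = [82, 32]
enqueue(72): queue = [82, 32, 72]
enqueue(70): queue = [82, 32, 72, 70]

Answer: 82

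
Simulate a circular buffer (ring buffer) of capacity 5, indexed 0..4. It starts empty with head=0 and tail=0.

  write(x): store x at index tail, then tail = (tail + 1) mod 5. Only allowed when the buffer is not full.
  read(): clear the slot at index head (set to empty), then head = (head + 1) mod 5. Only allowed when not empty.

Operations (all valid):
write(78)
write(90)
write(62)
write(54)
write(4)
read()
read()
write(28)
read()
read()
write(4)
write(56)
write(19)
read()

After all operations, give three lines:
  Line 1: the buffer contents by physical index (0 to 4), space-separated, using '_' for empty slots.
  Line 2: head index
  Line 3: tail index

Answer: 28 4 56 19 _
0
4

Derivation:
write(78): buf=[78 _ _ _ _], head=0, tail=1, size=1
write(90): buf=[78 90 _ _ _], head=0, tail=2, size=2
write(62): buf=[78 90 62 _ _], head=0, tail=3, size=3
write(54): buf=[78 90 62 54 _], head=0, tail=4, size=4
write(4): buf=[78 90 62 54 4], head=0, tail=0, size=5
read(): buf=[_ 90 62 54 4], head=1, tail=0, size=4
read(): buf=[_ _ 62 54 4], head=2, tail=0, size=3
write(28): buf=[28 _ 62 54 4], head=2, tail=1, size=4
read(): buf=[28 _ _ 54 4], head=3, tail=1, size=3
read(): buf=[28 _ _ _ 4], head=4, tail=1, size=2
write(4): buf=[28 4 _ _ 4], head=4, tail=2, size=3
write(56): buf=[28 4 56 _ 4], head=4, tail=3, size=4
write(19): buf=[28 4 56 19 4], head=4, tail=4, size=5
read(): buf=[28 4 56 19 _], head=0, tail=4, size=4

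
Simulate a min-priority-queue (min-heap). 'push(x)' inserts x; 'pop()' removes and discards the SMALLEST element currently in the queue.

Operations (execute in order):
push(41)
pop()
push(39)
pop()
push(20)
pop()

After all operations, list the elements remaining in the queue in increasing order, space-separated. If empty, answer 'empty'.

Answer: empty

Derivation:
push(41): heap contents = [41]
pop() → 41: heap contents = []
push(39): heap contents = [39]
pop() → 39: heap contents = []
push(20): heap contents = [20]
pop() → 20: heap contents = []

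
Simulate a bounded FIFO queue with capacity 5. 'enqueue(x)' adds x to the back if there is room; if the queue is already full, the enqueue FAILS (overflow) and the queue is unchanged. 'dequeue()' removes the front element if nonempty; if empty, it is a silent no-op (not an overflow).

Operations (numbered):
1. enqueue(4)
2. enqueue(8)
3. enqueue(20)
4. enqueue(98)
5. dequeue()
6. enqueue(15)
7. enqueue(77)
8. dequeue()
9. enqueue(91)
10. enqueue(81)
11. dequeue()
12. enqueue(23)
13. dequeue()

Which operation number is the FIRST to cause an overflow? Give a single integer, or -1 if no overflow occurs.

1. enqueue(4): size=1
2. enqueue(8): size=2
3. enqueue(20): size=3
4. enqueue(98): size=4
5. dequeue(): size=3
6. enqueue(15): size=4
7. enqueue(77): size=5
8. dequeue(): size=4
9. enqueue(91): size=5
10. enqueue(81): size=5=cap → OVERFLOW (fail)
11. dequeue(): size=4
12. enqueue(23): size=5
13. dequeue(): size=4

Answer: 10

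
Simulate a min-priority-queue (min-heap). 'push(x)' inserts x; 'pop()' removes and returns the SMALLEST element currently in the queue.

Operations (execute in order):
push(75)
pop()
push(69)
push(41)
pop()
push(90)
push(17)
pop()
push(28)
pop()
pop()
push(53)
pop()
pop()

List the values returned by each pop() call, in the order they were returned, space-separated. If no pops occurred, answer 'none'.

Answer: 75 41 17 28 69 53 90

Derivation:
push(75): heap contents = [75]
pop() → 75: heap contents = []
push(69): heap contents = [69]
push(41): heap contents = [41, 69]
pop() → 41: heap contents = [69]
push(90): heap contents = [69, 90]
push(17): heap contents = [17, 69, 90]
pop() → 17: heap contents = [69, 90]
push(28): heap contents = [28, 69, 90]
pop() → 28: heap contents = [69, 90]
pop() → 69: heap contents = [90]
push(53): heap contents = [53, 90]
pop() → 53: heap contents = [90]
pop() → 90: heap contents = []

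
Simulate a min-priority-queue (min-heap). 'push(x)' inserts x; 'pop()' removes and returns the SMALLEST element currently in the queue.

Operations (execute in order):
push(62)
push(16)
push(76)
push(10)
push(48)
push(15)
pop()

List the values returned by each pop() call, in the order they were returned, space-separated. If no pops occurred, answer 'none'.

push(62): heap contents = [62]
push(16): heap contents = [16, 62]
push(76): heap contents = [16, 62, 76]
push(10): heap contents = [10, 16, 62, 76]
push(48): heap contents = [10, 16, 48, 62, 76]
push(15): heap contents = [10, 15, 16, 48, 62, 76]
pop() → 10: heap contents = [15, 16, 48, 62, 76]

Answer: 10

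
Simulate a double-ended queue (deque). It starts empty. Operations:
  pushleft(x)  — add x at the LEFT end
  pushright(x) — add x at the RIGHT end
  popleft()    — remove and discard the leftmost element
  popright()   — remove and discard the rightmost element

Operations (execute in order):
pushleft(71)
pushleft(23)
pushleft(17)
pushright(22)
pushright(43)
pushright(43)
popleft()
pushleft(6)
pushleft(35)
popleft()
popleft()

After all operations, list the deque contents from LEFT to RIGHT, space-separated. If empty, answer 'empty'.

pushleft(71): [71]
pushleft(23): [23, 71]
pushleft(17): [17, 23, 71]
pushright(22): [17, 23, 71, 22]
pushright(43): [17, 23, 71, 22, 43]
pushright(43): [17, 23, 71, 22, 43, 43]
popleft(): [23, 71, 22, 43, 43]
pushleft(6): [6, 23, 71, 22, 43, 43]
pushleft(35): [35, 6, 23, 71, 22, 43, 43]
popleft(): [6, 23, 71, 22, 43, 43]
popleft(): [23, 71, 22, 43, 43]

Answer: 23 71 22 43 43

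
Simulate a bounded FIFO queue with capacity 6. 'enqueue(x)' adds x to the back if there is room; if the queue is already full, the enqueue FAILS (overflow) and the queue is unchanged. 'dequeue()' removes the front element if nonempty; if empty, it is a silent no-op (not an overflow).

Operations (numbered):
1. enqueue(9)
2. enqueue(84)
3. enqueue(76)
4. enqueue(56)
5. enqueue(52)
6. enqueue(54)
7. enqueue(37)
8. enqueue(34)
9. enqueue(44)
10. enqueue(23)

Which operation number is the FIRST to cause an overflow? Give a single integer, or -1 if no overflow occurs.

1. enqueue(9): size=1
2. enqueue(84): size=2
3. enqueue(76): size=3
4. enqueue(56): size=4
5. enqueue(52): size=5
6. enqueue(54): size=6
7. enqueue(37): size=6=cap → OVERFLOW (fail)
8. enqueue(34): size=6=cap → OVERFLOW (fail)
9. enqueue(44): size=6=cap → OVERFLOW (fail)
10. enqueue(23): size=6=cap → OVERFLOW (fail)

Answer: 7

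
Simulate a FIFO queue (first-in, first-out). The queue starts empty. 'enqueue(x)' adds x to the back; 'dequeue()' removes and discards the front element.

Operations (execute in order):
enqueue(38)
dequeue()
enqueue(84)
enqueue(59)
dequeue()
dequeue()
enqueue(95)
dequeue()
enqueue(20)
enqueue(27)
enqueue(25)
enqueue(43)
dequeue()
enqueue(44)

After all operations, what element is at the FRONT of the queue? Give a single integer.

enqueue(38): queue = [38]
dequeue(): queue = []
enqueue(84): queue = [84]
enqueue(59): queue = [84, 59]
dequeue(): queue = [59]
dequeue(): queue = []
enqueue(95): queue = [95]
dequeue(): queue = []
enqueue(20): queue = [20]
enqueue(27): queue = [20, 27]
enqueue(25): queue = [20, 27, 25]
enqueue(43): queue = [20, 27, 25, 43]
dequeue(): queue = [27, 25, 43]
enqueue(44): queue = [27, 25, 43, 44]

Answer: 27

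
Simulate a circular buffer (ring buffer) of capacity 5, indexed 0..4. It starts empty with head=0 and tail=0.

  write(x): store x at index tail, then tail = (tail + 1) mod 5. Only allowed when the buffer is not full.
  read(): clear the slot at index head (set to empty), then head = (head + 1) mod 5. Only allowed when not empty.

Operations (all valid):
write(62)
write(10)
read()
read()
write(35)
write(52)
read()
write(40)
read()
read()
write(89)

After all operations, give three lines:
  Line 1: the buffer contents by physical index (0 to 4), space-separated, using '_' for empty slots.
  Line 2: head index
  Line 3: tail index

write(62): buf=[62 _ _ _ _], head=0, tail=1, size=1
write(10): buf=[62 10 _ _ _], head=0, tail=2, size=2
read(): buf=[_ 10 _ _ _], head=1, tail=2, size=1
read(): buf=[_ _ _ _ _], head=2, tail=2, size=0
write(35): buf=[_ _ 35 _ _], head=2, tail=3, size=1
write(52): buf=[_ _ 35 52 _], head=2, tail=4, size=2
read(): buf=[_ _ _ 52 _], head=3, tail=4, size=1
write(40): buf=[_ _ _ 52 40], head=3, tail=0, size=2
read(): buf=[_ _ _ _ 40], head=4, tail=0, size=1
read(): buf=[_ _ _ _ _], head=0, tail=0, size=0
write(89): buf=[89 _ _ _ _], head=0, tail=1, size=1

Answer: 89 _ _ _ _
0
1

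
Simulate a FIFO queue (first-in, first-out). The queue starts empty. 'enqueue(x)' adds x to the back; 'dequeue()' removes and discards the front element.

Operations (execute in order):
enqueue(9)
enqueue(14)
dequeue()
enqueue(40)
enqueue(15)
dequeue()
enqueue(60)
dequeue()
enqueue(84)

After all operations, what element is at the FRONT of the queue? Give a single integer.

enqueue(9): queue = [9]
enqueue(14): queue = [9, 14]
dequeue(): queue = [14]
enqueue(40): queue = [14, 40]
enqueue(15): queue = [14, 40, 15]
dequeue(): queue = [40, 15]
enqueue(60): queue = [40, 15, 60]
dequeue(): queue = [15, 60]
enqueue(84): queue = [15, 60, 84]

Answer: 15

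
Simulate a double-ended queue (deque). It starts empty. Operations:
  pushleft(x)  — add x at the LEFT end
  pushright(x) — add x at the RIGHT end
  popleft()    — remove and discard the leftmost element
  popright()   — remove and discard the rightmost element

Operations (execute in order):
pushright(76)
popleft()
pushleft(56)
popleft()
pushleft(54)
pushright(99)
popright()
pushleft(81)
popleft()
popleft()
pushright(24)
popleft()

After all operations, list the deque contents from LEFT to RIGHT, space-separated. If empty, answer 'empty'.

pushright(76): [76]
popleft(): []
pushleft(56): [56]
popleft(): []
pushleft(54): [54]
pushright(99): [54, 99]
popright(): [54]
pushleft(81): [81, 54]
popleft(): [54]
popleft(): []
pushright(24): [24]
popleft(): []

Answer: empty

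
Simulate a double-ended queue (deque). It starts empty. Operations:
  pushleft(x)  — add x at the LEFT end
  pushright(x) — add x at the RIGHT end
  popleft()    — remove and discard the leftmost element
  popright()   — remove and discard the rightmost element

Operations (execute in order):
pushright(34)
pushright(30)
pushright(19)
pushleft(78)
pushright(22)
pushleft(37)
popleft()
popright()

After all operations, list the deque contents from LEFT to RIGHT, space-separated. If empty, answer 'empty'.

Answer: 78 34 30 19

Derivation:
pushright(34): [34]
pushright(30): [34, 30]
pushright(19): [34, 30, 19]
pushleft(78): [78, 34, 30, 19]
pushright(22): [78, 34, 30, 19, 22]
pushleft(37): [37, 78, 34, 30, 19, 22]
popleft(): [78, 34, 30, 19, 22]
popright(): [78, 34, 30, 19]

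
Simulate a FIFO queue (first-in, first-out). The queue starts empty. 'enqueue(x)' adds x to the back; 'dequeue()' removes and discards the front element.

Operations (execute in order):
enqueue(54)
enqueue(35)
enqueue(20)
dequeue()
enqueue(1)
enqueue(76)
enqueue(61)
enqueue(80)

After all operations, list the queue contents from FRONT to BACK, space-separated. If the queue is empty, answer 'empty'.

Answer: 35 20 1 76 61 80

Derivation:
enqueue(54): [54]
enqueue(35): [54, 35]
enqueue(20): [54, 35, 20]
dequeue(): [35, 20]
enqueue(1): [35, 20, 1]
enqueue(76): [35, 20, 1, 76]
enqueue(61): [35, 20, 1, 76, 61]
enqueue(80): [35, 20, 1, 76, 61, 80]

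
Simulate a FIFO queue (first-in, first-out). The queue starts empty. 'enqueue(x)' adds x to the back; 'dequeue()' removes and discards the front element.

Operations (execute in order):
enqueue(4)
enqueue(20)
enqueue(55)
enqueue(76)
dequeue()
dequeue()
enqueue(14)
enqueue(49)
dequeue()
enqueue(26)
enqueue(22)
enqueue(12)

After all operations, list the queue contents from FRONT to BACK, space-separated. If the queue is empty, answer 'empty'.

Answer: 76 14 49 26 22 12

Derivation:
enqueue(4): [4]
enqueue(20): [4, 20]
enqueue(55): [4, 20, 55]
enqueue(76): [4, 20, 55, 76]
dequeue(): [20, 55, 76]
dequeue(): [55, 76]
enqueue(14): [55, 76, 14]
enqueue(49): [55, 76, 14, 49]
dequeue(): [76, 14, 49]
enqueue(26): [76, 14, 49, 26]
enqueue(22): [76, 14, 49, 26, 22]
enqueue(12): [76, 14, 49, 26, 22, 12]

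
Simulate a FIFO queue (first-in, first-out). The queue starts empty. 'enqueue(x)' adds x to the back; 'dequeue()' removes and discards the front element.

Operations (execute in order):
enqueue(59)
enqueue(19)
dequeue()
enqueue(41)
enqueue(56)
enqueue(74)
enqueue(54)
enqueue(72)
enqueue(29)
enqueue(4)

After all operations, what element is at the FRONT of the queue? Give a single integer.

Answer: 19

Derivation:
enqueue(59): queue = [59]
enqueue(19): queue = [59, 19]
dequeue(): queue = [19]
enqueue(41): queue = [19, 41]
enqueue(56): queue = [19, 41, 56]
enqueue(74): queue = [19, 41, 56, 74]
enqueue(54): queue = [19, 41, 56, 74, 54]
enqueue(72): queue = [19, 41, 56, 74, 54, 72]
enqueue(29): queue = [19, 41, 56, 74, 54, 72, 29]
enqueue(4): queue = [19, 41, 56, 74, 54, 72, 29, 4]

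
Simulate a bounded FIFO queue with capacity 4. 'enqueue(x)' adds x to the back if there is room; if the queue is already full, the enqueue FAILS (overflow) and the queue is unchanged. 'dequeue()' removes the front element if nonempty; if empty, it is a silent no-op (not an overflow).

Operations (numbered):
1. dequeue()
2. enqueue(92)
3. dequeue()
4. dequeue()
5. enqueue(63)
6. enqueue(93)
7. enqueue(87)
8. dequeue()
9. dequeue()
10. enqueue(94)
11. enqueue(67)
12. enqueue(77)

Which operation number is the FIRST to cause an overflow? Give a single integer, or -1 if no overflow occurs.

Answer: -1

Derivation:
1. dequeue(): empty, no-op, size=0
2. enqueue(92): size=1
3. dequeue(): size=0
4. dequeue(): empty, no-op, size=0
5. enqueue(63): size=1
6. enqueue(93): size=2
7. enqueue(87): size=3
8. dequeue(): size=2
9. dequeue(): size=1
10. enqueue(94): size=2
11. enqueue(67): size=3
12. enqueue(77): size=4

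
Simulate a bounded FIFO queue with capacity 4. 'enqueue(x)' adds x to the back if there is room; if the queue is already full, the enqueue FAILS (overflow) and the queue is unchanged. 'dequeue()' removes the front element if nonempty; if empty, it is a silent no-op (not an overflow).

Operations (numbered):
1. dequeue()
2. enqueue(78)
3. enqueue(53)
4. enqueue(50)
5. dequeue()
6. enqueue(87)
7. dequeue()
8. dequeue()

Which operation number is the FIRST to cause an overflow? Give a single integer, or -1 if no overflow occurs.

Answer: -1

Derivation:
1. dequeue(): empty, no-op, size=0
2. enqueue(78): size=1
3. enqueue(53): size=2
4. enqueue(50): size=3
5. dequeue(): size=2
6. enqueue(87): size=3
7. dequeue(): size=2
8. dequeue(): size=1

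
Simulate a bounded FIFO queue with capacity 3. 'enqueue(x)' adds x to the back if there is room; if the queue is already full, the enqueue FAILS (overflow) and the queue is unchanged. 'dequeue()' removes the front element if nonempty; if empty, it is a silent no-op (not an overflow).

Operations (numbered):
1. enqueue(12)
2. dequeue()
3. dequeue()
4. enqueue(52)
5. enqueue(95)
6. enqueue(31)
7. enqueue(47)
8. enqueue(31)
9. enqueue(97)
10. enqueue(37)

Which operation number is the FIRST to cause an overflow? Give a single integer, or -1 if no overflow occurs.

1. enqueue(12): size=1
2. dequeue(): size=0
3. dequeue(): empty, no-op, size=0
4. enqueue(52): size=1
5. enqueue(95): size=2
6. enqueue(31): size=3
7. enqueue(47): size=3=cap → OVERFLOW (fail)
8. enqueue(31): size=3=cap → OVERFLOW (fail)
9. enqueue(97): size=3=cap → OVERFLOW (fail)
10. enqueue(37): size=3=cap → OVERFLOW (fail)

Answer: 7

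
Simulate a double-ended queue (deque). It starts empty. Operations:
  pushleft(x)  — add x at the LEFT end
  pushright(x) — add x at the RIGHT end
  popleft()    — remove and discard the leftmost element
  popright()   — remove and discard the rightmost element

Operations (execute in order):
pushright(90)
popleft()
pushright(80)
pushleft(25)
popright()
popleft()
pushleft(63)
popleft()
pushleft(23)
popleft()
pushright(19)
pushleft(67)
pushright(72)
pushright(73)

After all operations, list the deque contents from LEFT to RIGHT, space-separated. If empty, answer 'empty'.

Answer: 67 19 72 73

Derivation:
pushright(90): [90]
popleft(): []
pushright(80): [80]
pushleft(25): [25, 80]
popright(): [25]
popleft(): []
pushleft(63): [63]
popleft(): []
pushleft(23): [23]
popleft(): []
pushright(19): [19]
pushleft(67): [67, 19]
pushright(72): [67, 19, 72]
pushright(73): [67, 19, 72, 73]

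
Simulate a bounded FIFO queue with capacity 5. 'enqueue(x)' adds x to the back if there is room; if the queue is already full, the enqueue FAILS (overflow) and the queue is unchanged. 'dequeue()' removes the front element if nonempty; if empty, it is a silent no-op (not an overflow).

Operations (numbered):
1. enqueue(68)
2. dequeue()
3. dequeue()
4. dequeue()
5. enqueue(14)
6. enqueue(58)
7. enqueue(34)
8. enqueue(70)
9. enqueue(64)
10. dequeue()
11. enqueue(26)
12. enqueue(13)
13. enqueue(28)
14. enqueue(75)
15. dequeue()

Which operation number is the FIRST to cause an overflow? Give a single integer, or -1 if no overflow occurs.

1. enqueue(68): size=1
2. dequeue(): size=0
3. dequeue(): empty, no-op, size=0
4. dequeue(): empty, no-op, size=0
5. enqueue(14): size=1
6. enqueue(58): size=2
7. enqueue(34): size=3
8. enqueue(70): size=4
9. enqueue(64): size=5
10. dequeue(): size=4
11. enqueue(26): size=5
12. enqueue(13): size=5=cap → OVERFLOW (fail)
13. enqueue(28): size=5=cap → OVERFLOW (fail)
14. enqueue(75): size=5=cap → OVERFLOW (fail)
15. dequeue(): size=4

Answer: 12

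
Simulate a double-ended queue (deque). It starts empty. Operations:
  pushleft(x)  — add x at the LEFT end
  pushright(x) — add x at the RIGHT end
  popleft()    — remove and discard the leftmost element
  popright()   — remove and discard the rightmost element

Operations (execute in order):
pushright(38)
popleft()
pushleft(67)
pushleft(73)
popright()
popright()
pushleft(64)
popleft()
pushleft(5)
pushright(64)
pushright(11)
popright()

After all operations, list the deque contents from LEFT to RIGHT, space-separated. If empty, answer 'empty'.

Answer: 5 64

Derivation:
pushright(38): [38]
popleft(): []
pushleft(67): [67]
pushleft(73): [73, 67]
popright(): [73]
popright(): []
pushleft(64): [64]
popleft(): []
pushleft(5): [5]
pushright(64): [5, 64]
pushright(11): [5, 64, 11]
popright(): [5, 64]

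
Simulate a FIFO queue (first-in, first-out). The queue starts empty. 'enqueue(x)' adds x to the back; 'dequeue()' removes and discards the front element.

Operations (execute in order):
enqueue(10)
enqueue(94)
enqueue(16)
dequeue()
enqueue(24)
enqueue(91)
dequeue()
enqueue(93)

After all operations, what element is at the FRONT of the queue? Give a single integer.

enqueue(10): queue = [10]
enqueue(94): queue = [10, 94]
enqueue(16): queue = [10, 94, 16]
dequeue(): queue = [94, 16]
enqueue(24): queue = [94, 16, 24]
enqueue(91): queue = [94, 16, 24, 91]
dequeue(): queue = [16, 24, 91]
enqueue(93): queue = [16, 24, 91, 93]

Answer: 16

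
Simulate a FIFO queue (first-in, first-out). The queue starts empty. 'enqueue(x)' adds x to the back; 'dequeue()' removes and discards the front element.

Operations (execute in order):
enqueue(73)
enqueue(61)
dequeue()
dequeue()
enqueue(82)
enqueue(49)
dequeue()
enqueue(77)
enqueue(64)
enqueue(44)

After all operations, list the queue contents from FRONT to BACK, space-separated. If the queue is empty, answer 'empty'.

enqueue(73): [73]
enqueue(61): [73, 61]
dequeue(): [61]
dequeue(): []
enqueue(82): [82]
enqueue(49): [82, 49]
dequeue(): [49]
enqueue(77): [49, 77]
enqueue(64): [49, 77, 64]
enqueue(44): [49, 77, 64, 44]

Answer: 49 77 64 44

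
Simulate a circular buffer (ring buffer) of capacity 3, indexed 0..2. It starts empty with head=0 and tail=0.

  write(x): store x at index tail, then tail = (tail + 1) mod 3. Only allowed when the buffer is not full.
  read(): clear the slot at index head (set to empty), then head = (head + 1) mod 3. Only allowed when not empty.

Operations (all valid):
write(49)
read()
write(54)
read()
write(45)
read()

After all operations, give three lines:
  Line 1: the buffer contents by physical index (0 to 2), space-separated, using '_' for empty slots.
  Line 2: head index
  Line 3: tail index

write(49): buf=[49 _ _], head=0, tail=1, size=1
read(): buf=[_ _ _], head=1, tail=1, size=0
write(54): buf=[_ 54 _], head=1, tail=2, size=1
read(): buf=[_ _ _], head=2, tail=2, size=0
write(45): buf=[_ _ 45], head=2, tail=0, size=1
read(): buf=[_ _ _], head=0, tail=0, size=0

Answer: _ _ _
0
0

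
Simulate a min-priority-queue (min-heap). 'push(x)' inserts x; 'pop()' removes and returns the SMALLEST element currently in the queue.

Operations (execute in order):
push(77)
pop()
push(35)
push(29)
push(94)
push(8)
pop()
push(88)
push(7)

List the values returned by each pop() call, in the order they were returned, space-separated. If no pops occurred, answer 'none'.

Answer: 77 8

Derivation:
push(77): heap contents = [77]
pop() → 77: heap contents = []
push(35): heap contents = [35]
push(29): heap contents = [29, 35]
push(94): heap contents = [29, 35, 94]
push(8): heap contents = [8, 29, 35, 94]
pop() → 8: heap contents = [29, 35, 94]
push(88): heap contents = [29, 35, 88, 94]
push(7): heap contents = [7, 29, 35, 88, 94]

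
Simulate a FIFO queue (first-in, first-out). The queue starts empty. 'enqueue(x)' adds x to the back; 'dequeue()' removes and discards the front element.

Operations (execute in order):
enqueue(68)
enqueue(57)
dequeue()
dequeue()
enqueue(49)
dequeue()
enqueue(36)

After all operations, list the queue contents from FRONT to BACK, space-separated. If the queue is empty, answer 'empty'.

enqueue(68): [68]
enqueue(57): [68, 57]
dequeue(): [57]
dequeue(): []
enqueue(49): [49]
dequeue(): []
enqueue(36): [36]

Answer: 36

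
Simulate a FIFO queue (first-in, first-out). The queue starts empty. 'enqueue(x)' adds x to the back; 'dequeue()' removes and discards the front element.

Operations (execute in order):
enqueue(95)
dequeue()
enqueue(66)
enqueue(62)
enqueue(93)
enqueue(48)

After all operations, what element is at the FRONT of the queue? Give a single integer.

enqueue(95): queue = [95]
dequeue(): queue = []
enqueue(66): queue = [66]
enqueue(62): queue = [66, 62]
enqueue(93): queue = [66, 62, 93]
enqueue(48): queue = [66, 62, 93, 48]

Answer: 66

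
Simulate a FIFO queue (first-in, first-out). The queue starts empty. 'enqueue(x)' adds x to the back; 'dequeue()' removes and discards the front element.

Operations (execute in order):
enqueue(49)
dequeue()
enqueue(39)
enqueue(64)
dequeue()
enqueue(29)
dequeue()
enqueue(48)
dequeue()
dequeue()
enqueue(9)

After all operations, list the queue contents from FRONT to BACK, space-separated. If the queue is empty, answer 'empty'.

Answer: 9

Derivation:
enqueue(49): [49]
dequeue(): []
enqueue(39): [39]
enqueue(64): [39, 64]
dequeue(): [64]
enqueue(29): [64, 29]
dequeue(): [29]
enqueue(48): [29, 48]
dequeue(): [48]
dequeue(): []
enqueue(9): [9]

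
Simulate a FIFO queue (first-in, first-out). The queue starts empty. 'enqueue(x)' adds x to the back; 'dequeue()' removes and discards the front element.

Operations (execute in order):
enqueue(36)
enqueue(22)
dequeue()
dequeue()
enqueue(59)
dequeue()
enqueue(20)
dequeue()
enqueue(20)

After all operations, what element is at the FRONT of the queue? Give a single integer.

enqueue(36): queue = [36]
enqueue(22): queue = [36, 22]
dequeue(): queue = [22]
dequeue(): queue = []
enqueue(59): queue = [59]
dequeue(): queue = []
enqueue(20): queue = [20]
dequeue(): queue = []
enqueue(20): queue = [20]

Answer: 20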